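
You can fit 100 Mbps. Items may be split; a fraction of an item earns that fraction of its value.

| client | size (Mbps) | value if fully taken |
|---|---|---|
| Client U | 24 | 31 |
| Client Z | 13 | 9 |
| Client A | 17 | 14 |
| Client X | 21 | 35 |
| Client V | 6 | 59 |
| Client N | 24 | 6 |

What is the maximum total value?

Best value per unit of size first: Client V 59/6≈9.83, Client X 35/21≈1.67, Client U 31/24≈1.29, Client A 14/17≈0.824, Client Z 9/13≈0.692, Client N 6/24≈0.25.
Take all of Client V (6 Mbps, value 59) → 94 Mbps left.
Take all of Client X (21 Mbps, value 35) → 73 Mbps left.
Take all of Client U (24 Mbps, value 31) → 49 Mbps left.
All 17 Mbps of Client A fit (value 14) → 32 remain.
All 13 Mbps of Client Z fit (value 9) → 19 remain.
19 Mbps left: a 19/24 share of Client N gives 6×19/24 = 4.75.
Total value = 152.75.

152.75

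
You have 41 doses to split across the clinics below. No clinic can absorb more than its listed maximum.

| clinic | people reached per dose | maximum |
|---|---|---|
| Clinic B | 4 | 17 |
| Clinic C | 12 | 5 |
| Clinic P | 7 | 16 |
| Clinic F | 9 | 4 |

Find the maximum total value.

Rank by people reached per dose: Clinic C 12 > Clinic F 9 > Clinic P 7 > Clinic B 4.
Give Clinic C 5 to hit its cap of 5 ; 36 left.
Clinic F takes 4 to reach its cap of 4 ; 32 left.
Clinic P takes 16 to reach its cap of 16 ; 16 left.
Clinic B has room for 17 but only 16 remain, so it gets 16.
Total = 4×16 + 12×5 + 7×16 + 9×4 = 272.

272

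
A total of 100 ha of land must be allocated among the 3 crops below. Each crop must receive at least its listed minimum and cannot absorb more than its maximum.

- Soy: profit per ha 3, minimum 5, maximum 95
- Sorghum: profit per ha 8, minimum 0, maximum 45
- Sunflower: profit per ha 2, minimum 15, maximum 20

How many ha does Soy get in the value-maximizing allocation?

Meeting every minimum uses 5+0+15 = 20 ha, leaving 80.
Rank by profit per ha: Sorghum 8 > Soy 3 > Sunflower 2.
Sorghum: +45 to 45 (cap) → 35 left.
Soy has room for 90 more but only 35 remain, so it gets 40.

40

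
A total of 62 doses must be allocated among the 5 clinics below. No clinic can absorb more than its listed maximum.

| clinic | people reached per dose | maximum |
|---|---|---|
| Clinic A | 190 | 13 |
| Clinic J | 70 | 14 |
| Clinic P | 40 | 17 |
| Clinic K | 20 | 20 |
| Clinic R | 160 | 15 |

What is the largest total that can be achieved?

6590

Rank by people reached per dose: Clinic A 190 > Clinic R 160 > Clinic J 70 > Clinic P 40 > Clinic K 20.
Clinic A takes 13 to reach its cap of 13 — 49 left.
Give Clinic R 15 to hit its cap of 15 — 34 left.
Clinic J: +14 to 14 (cap) — 20 left.
Give Clinic P 17 to hit its cap of 17 — 3 left.
Only 3 left; Clinic K takes them to reach 3.
Total = 190×13 + 70×14 + 40×17 + 20×3 + 160×15 = 6590.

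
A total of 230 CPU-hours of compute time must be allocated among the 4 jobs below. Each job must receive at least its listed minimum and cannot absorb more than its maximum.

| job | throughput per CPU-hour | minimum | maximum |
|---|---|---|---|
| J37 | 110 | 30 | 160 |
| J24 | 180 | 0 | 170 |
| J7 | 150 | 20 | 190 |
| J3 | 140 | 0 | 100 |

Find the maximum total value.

38400

Meeting every minimum uses 30+0+20+0 = 50 CPU-hours, leaving 180.
Highest throughput per CPU-hour first: J24 180 > J7 150 > J3 140 > J37 110.
J24 takes 170 more to reach its cap of 170 ; 10 left.
J7 has room for 170 more but only 10 remain, so it gets 30.
Total = 110×30 + 180×170 + 150×30 = 38400.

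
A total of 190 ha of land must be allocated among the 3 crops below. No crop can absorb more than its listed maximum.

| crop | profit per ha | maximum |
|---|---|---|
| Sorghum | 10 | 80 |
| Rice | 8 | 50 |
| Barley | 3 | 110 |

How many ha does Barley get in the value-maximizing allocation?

60

Order the crops by profit per ha: Sorghum 10 > Rice 8 > Barley 3.
Sorghum takes 80 to reach its cap of 80 — 110 left.
Rice takes 50 to reach its cap of 50 — 60 left.
Barley: +60 (room for 110) → 60. Pool exhausted.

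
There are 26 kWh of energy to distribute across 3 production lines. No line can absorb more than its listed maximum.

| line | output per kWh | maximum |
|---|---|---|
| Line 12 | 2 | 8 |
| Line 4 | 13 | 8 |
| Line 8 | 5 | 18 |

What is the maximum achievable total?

Rank by output per kWh: Line 4 13 > Line 8 5 > Line 12 2.
Give Line 4 8 to hit its cap of 8 — 18 left.
Line 8 takes 18 to reach its cap of 18 — 0 left.
Total = 13×8 + 5×18 = 194.

194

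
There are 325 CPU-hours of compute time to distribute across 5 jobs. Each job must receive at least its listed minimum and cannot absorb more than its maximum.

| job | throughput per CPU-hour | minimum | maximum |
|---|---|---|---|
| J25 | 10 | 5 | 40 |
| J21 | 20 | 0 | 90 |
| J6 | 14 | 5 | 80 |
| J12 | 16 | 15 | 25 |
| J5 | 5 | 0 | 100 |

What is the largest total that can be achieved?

4170

Meeting every minimum uses 5+0+5+15+0 = 25 CPU-hours, leaving 300.
Order the jobs by throughput per CPU-hour: J21 20 > J12 16 > J6 14 > J25 10 > J5 5.
J21 takes 90 more to reach its cap of 90 → 210 left.
J12 takes 10 more to reach its cap of 25 → 200 left.
J6 takes 75 more to reach its cap of 80 → 125 left.
J25 takes 35 more to reach its cap of 40 → 90 left.
J5 has room for 100 more but only 90 remain, so it gets 90.
Total = 10×40 + 20×90 + 14×80 + 16×25 + 5×90 = 4170.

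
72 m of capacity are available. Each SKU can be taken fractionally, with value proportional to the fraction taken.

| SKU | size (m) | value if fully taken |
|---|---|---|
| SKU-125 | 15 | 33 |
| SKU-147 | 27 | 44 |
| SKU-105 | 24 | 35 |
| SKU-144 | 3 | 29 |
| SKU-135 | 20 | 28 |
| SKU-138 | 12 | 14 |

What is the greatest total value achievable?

145.2

Sort by value density: SKU-144 29/3≈9.67, SKU-125 33/15≈2.2, SKU-147 44/27≈1.63, SKU-105 35/24≈1.46, SKU-135 28/20≈1.4, SKU-138 14/12≈1.17.
SKU-144: take in full, 3 m for value 29 → 69 left.
Take all of SKU-125 (15 m, value 33) → 54 m left.
SKU-147: take in full, 27 m for value 44 → 27 left.
Take all of SKU-105 (24 m, value 35) → 3 m left.
3 m left: a 3/20 share of SKU-135 gives 28×3/20 = 4.2.
Total value = 145.2.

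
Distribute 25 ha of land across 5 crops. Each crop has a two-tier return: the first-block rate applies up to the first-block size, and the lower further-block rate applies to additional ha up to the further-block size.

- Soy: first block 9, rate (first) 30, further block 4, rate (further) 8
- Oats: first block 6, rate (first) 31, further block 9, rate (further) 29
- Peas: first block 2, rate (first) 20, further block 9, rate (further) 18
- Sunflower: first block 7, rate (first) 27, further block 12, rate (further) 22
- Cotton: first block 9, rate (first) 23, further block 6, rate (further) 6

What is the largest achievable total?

Treat each block as its own option and order by rate: Oats/T1 31 > Soy/T1 30 > Oats/T2 29 > Sunflower/T1 27 > Cotton/T1 23 > Sunflower/T2 22 > Peas/T1 20 > Peas/T2 18 > Soy/T2 8 > Cotton/T2 6.
Oats/T1 (31): +6 — 19 left.
Soy T1 at 30: fill all 9 — 10 left.
Oats T2 at 29: fill all 9 — 1 left.
1 remain; put them into Sunflower T1 at 27.
Total = 31×6 + 30×9 + 29×9 + 27×1 = 744.

744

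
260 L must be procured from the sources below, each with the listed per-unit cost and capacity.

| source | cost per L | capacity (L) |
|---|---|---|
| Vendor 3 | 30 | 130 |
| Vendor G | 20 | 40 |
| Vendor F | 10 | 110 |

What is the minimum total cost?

Use sources in increasing cost order.
Take 110 from Vendor F at 10 — need 150 more.
Take 40 from Vendor G at 20 — need 110 more.
Take 110 from Vendor 3 at 30 to finish.
Cost = 110×10 + 40×20 + 110×30 = 5200.

5200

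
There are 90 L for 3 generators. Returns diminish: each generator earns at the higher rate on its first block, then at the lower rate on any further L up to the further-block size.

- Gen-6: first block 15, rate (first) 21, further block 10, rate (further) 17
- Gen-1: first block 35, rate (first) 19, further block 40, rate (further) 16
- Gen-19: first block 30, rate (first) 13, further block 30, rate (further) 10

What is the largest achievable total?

Rank every tier by rate: Gen-6/first 21 > Gen-1/first 19 > Gen-6/second 17 > Gen-1/second 16 > Gen-19/first 13 > Gen-19/second 10.
Fill Gen-6 first block (15 at 21) — 75 left.
Fill Gen-1 first block (35 at 19) — 40 left.
Gen-6 second at 17: fill all 10 — 30 left.
30 remain; put them into Gen-1 second at 16.
Total = 21×15 + 19×35 + 17×10 + 16×30 = 1630.

1630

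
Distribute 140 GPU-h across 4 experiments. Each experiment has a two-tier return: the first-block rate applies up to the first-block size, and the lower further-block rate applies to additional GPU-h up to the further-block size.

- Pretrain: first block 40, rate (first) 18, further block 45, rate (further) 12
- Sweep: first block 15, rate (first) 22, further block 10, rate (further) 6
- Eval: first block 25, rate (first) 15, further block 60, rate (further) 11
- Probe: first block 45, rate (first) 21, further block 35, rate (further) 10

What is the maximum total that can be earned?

Treat each block as its own option and order by rate: Sweep/T1 22 > Probe/T1 21 > Pretrain/T1 18 > Eval/T1 15 > Pretrain/T2 12 > Eval/T2 11 > Probe/T2 10 > Sweep/T2 6.
Fill Sweep T1 block (15 at 22) ; 125 left.
Probe T1 at 21: fill all 45 ; 80 left.
Fill Pretrain T1 block (40 at 18) ; 40 left.
Fill Eval T1 block (25 at 15) ; 15 left.
Pretrain T2 at 12: only 15 left, fill 15.
Total = 22×15 + 21×45 + 18×40 + 15×25 + 12×15 = 2550.

2550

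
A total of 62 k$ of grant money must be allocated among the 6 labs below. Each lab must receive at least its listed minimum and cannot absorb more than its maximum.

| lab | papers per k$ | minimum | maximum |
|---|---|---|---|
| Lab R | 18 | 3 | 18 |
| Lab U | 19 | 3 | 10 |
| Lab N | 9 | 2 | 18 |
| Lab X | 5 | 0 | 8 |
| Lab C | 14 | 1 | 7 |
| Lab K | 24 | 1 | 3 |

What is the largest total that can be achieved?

Meeting every minimum uses 3+3+2+0+1+1 = 10 k$, leaving 52.
Rank by papers per k$: Lab K 24 > Lab U 19 > Lab R 18 > Lab C 14 > Lab N 9 > Lab X 5.
Give Lab K 2 more to hit its cap of 3 — 50 left.
Give Lab U 7 more to hit its cap of 10 — 43 left.
Give Lab R 15 more to hit its cap of 18 — 28 left.
Lab C: +6 to 7 (cap) — 22 left.
Give Lab N 16 more to hit its cap of 18 — 6 left.
Only 6 left; Lab X takes them to reach 6.
Total = 18×18 + 19×10 + 9×18 + 5×6 + 14×7 + 24×3 = 876.

876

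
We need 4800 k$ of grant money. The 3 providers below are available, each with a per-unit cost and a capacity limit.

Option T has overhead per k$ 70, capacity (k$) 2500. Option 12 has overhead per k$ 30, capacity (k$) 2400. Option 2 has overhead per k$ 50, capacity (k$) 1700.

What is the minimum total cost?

Use providers in increasing cost order.
Option 12 (30): use full 2400 → 2400 k$ to go.
Take 1700 from Option 2 at 50 → need 700 more.
Take 700 from Option T at 70 to finish.
Cost = 2400×30 + 1700×50 + 700×70 = 206000.

206000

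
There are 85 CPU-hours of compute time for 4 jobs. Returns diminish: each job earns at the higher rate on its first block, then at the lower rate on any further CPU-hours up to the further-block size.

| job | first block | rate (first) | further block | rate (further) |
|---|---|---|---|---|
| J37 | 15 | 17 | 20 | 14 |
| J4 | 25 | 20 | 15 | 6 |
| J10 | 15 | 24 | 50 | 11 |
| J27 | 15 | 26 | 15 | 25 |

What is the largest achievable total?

Order all 8 blocks by rate: J27/T1 26 > J27/T2 25 > J10/T1 24 > J4/T1 20 > J37/T1 17 > J37/T2 14 > J10/T2 11 > J4/T2 6.
J27 T1 at 26: fill all 15 ; 70 left.
J27/T2 (25): +15 ; 55 left.
Fill J10 T1 block (15 at 24) ; 40 left.
J4 T1 at 20: fill all 25 ; 15 left.
J37 T1 at 17: fill all 15 ; 0 left.
Total = 26×15 + 25×15 + 24×15 + 20×25 + 17×15 = 1880.

1880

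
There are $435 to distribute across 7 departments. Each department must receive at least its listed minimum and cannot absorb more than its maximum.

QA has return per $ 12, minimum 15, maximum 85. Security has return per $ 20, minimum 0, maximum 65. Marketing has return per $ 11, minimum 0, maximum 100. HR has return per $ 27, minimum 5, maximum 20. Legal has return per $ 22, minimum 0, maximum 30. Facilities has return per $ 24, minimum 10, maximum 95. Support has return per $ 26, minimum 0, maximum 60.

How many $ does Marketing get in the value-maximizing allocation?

80

Meeting every minimum uses 15+0+0+5+0+10+0 = 30 $, leaving 405.
Rank by return per $: HR 27 > Support 26 > Facilities 24 > Legal 22 > Security 20 > QA 12 > Marketing 11.
Give HR 15 more to hit its cap of 20 ; 390 left.
Give Support 60 more to hit its cap of 60 ; 330 left.
Facilities: +85 to 95 (cap) ; 245 left.
Legal takes 30 more to reach its cap of 30 ; 215 left.
Security takes 65 more to reach its cap of 65 ; 150 left.
Give QA 70 more to hit its cap of 85 ; 80 left.
Only 80 left; Marketing takes them to reach 80.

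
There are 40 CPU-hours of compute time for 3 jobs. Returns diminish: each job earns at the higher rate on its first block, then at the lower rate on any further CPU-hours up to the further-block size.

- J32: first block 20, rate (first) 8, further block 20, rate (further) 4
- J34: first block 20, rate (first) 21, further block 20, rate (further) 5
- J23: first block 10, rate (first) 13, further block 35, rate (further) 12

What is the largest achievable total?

Treat each block as its own option and order by rate: J34/first 21 > J23/first 13 > J23/second 12 > J32/first 8 > J34/second 5 > J32/second 4.
J34 first at 21: fill all 20 — 20 left.
J23/first (13): +10 — 10 left.
J23/second: +10 of 35 at 12; pool empty.
Total = 21×20 + 13×10 + 12×10 = 670.

670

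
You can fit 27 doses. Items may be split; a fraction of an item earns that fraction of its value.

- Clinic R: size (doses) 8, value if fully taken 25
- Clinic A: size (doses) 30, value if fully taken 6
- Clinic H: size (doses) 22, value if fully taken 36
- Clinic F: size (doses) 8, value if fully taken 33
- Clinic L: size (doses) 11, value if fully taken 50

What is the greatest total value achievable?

Sort by value density: Clinic L 50/11≈4.55, Clinic F 33/8≈4.12, Clinic R 25/8≈3.12, Clinic H 36/22≈1.64, Clinic A 6/30≈0.2.
Clinic L: take in full, 11 doses for value 50 — 16 left.
All 8 doses of Clinic F fit (value 33) — 8 remain.
Clinic R: take in full, 8 doses for value 25 — 0 left.
Total value = 108.

108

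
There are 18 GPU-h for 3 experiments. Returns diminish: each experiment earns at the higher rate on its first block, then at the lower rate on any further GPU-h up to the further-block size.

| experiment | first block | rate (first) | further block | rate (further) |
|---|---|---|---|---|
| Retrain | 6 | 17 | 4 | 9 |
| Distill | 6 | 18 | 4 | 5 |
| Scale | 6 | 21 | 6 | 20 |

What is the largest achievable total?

Treat each block as its own option and order by rate: Scale/first 21 > Scale/second 20 > Distill/first 18 > Retrain/first 17 > Retrain/second 9 > Distill/second 5.
Scale/first (21): +6 ; 12 left.
Scale second at 20: fill all 6 ; 6 left.
Fill Distill first block (6 at 18) ; 0 left.
Total = 21×6 + 20×6 + 18×6 = 354.

354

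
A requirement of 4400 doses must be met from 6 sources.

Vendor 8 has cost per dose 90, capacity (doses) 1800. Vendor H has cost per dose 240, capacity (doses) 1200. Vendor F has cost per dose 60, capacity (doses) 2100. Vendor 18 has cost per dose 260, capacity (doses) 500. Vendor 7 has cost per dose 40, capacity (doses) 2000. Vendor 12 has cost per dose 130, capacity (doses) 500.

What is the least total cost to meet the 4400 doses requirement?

233000

Fill from the cheapest source first.
Vendor 7 at 40: take all 2000 doses ; 2400 still needed.
Take 2100 from Vendor F at 60 ; need 300 more.
Take 300 from Vendor 8 at 90 to finish.
Vendor 12, Vendor H, Vendor 18: unused.
Cost = 2000×40 + 2100×60 + 300×90 = 233000.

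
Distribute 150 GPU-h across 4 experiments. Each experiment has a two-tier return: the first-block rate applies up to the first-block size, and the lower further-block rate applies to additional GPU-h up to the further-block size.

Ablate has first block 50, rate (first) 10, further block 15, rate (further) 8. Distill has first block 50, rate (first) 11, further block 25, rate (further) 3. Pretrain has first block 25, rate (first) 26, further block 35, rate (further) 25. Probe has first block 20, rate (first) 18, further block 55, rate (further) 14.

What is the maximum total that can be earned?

2820

Treat each block as its own option and order by rate: Pretrain/tier1 26 > Pretrain/tier2 25 > Probe/tier1 18 > Probe/tier2 14 > Distill/tier1 11 > Ablate/tier1 10 > Ablate/tier2 8 > Distill/tier2 3.
Pretrain/tier1 (26): +25 — 125 left.
Fill Pretrain tier2 block (35 at 25) — 90 left.
Probe/tier1 (18): +20 — 70 left.
Fill Probe tier2 block (55 at 14) — 15 left.
Distill/tier1: +15 of 50 at 11; pool empty.
Total = 26×25 + 25×35 + 18×20 + 14×55 + 11×15 = 2820.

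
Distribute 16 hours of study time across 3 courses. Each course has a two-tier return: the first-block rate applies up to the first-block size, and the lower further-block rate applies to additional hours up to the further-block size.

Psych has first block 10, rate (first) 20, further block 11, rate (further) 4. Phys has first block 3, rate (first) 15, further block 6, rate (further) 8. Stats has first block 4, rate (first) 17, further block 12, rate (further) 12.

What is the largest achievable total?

Treat each block as its own option and order by rate: Psych/T1 20 > Stats/T1 17 > Phys/T1 15 > Stats/T2 12 > Phys/T2 8 > Psych/T2 4.
Psych/T1 (20): +10 → 6 left.
Stats/T1 (17): +4 → 2 left.
2 remain; put them into Phys T1 at 15.
Total = 20×10 + 17×4 + 15×2 = 298.

298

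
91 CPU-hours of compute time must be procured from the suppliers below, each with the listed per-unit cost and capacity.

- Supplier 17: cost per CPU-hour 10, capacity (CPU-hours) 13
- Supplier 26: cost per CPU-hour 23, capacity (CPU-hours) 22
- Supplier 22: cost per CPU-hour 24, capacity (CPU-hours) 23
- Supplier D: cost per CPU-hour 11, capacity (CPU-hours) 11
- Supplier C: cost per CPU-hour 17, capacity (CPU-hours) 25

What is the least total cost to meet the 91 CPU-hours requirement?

Use suppliers in increasing cost order.
Supplier 17 (10): use full 13 → 78 CPU-hours to go.
Supplier D (11): use full 11 → 67 CPU-hours to go.
Supplier C at 17: take all 25 CPU-hours → 42 still needed.
Take 22 from Supplier 26 at 23 → need 20 more.
Supplier 22 at 24: take 20 of its 23 → requirement met.
Cost = 13×10 + 11×11 + 25×17 + 22×23 + 20×24 = 1662.

1662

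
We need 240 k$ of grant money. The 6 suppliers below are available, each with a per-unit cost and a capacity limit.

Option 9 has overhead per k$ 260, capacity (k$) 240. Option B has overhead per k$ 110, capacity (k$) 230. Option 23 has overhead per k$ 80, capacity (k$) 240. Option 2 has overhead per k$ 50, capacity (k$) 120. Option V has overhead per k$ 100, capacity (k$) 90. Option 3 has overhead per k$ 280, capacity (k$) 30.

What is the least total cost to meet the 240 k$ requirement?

Fill from the cheapest supplier first.
Option 2 at 50: take all 120 k$ → 120 still needed.
Take 120 from Option 23 at 80 to finish.
Option V, Option B, Option 9, Option 3: unused.
Cost = 120×50 + 120×80 = 15600.

15600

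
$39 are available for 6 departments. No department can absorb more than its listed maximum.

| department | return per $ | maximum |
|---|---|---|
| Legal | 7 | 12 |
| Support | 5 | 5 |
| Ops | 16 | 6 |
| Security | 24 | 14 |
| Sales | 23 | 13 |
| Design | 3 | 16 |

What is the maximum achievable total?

Rank by return per $: Security 24 > Sales 23 > Ops 16 > Legal 7 > Support 5 > Design 3.
Give Security 14 to hit its cap of 14 — 25 left.
Sales: +13 to 13 (cap) — 12 left.
Ops takes 6 to reach its cap of 6 — 6 left.
Legal: +6 (room for 12) → 6. Pool exhausted.
Total = 7×6 + 16×6 + 24×14 + 23×13 = 773.

773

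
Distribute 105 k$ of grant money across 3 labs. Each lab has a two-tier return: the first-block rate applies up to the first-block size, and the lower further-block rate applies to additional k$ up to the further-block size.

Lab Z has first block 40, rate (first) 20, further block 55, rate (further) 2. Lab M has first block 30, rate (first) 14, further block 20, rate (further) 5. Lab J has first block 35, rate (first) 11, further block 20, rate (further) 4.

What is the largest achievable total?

Rank every tier by rate: Lab Z/first 20 > Lab M/first 14 > Lab J/first 11 > Lab M/second 5 > Lab J/second 4 > Lab Z/second 2.
Fill Lab Z first block (40 at 20) — 65 left.
Lab M/first (14): +30 — 35 left.
Lab J first at 11: fill all 35 — 0 left.
Total = 20×40 + 14×30 + 11×35 = 1605.

1605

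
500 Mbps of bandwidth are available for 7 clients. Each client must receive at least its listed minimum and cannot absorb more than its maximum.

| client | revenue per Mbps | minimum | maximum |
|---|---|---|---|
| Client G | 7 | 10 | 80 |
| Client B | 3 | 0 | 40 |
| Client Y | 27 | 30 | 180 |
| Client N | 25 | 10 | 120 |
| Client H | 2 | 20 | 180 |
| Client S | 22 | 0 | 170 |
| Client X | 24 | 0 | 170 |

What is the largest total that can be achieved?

Meeting every minimum uses 10+0+30+10+20+0+0 = 70 Mbps, leaving 430.
Rank by revenue per Mbps: Client Y 27 > Client N 25 > Client X 24 > Client S 22 > Client G 7 > Client B 3 > Client H 2.
Client Y: +150 to 180 (cap) — 280 left.
Give Client N 110 more to hit its cap of 120 — 170 left.
Give Client X 170 more to hit its cap of 170 — 0 left.
Total = 7×10 + 27×180 + 25×120 + 2×20 + 24×170 = 12050.

12050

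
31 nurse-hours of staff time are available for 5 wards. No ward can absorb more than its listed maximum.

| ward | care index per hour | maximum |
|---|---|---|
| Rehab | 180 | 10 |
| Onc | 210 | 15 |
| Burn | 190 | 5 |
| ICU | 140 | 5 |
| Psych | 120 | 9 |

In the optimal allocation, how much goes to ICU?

1

Highest care index per hour first: Onc 210 > Burn 190 > Rehab 180 > ICU 140 > Psych 120.
Onc: +15 to 15 (cap) ; 16 left.
Burn takes 5 to reach its cap of 5 ; 11 left.
Give Rehab 10 to hit its cap of 10 ; 1 left.
Only 1 left; ICU takes them to reach 1.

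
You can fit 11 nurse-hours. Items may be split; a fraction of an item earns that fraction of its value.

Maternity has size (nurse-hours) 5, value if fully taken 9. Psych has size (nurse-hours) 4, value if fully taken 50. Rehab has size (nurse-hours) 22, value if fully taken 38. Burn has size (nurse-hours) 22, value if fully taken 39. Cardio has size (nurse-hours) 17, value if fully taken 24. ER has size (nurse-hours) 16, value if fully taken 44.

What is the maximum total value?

69.25

Best value per unit of size first: Psych 50/4≈12.5, ER 44/16≈2.75, Maternity 9/5≈1.8, Burn 39/22≈1.77, Rehab 38/22≈1.73, Cardio 24/17≈1.41.
All 4 nurse-hours of Psych fit (value 50) → 7 remain.
7 nurse-hours left: a 7/16 share of ER gives 44×7/16 = 19.25.
Total value = 69.25.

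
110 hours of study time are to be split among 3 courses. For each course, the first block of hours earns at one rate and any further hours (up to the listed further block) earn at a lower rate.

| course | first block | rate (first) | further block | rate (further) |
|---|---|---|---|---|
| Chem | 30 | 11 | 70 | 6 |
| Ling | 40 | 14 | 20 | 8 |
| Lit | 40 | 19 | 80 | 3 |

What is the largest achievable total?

Treat each block as its own option and order by rate: Lit/first 19 > Ling/first 14 > Chem/first 11 > Ling/second 8 > Chem/second 6 > Lit/second 3.
Lit/first (19): +40 → 70 left.
Ling/first (14): +40 → 30 left.
Chem/first (11): +30 → 0 left.
Total = 19×40 + 14×40 + 11×30 = 1650.

1650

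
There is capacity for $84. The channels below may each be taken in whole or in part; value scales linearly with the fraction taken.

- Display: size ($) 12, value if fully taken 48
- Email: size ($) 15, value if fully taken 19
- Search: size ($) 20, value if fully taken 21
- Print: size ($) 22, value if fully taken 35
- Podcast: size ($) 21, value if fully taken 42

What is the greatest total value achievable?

Rank by value-to-size ratio: Display 48/12≈4, Podcast 42/21≈2, Print 35/22≈1.59, Email 19/15≈1.27, Search 21/20≈1.05.
Display: take in full, 12 $ for value 48 — 72 left.
All 21 $ of Podcast fit (value 42) — 51 remain.
Print: take in full, 22 $ for value 35 — 29 left.
Email: take in full, 15 $ for value 19 — 14 left.
14 $ left: a 14/20 share of Search gives 21×14/20 = 14.7.
Total value = 158.7.

158.7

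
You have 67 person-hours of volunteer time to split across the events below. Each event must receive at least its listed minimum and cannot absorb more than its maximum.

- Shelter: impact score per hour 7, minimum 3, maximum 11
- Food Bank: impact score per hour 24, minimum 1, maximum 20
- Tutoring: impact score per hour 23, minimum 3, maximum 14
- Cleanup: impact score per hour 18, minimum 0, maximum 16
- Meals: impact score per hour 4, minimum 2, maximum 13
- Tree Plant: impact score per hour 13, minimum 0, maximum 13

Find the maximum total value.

1275

Meeting every minimum uses 3+1+3+0+2+0 = 9 person-hours, leaving 58.
Highest impact score per hour first: Food Bank 24 > Tutoring 23 > Cleanup 18 > Tree Plant 13 > Shelter 7 > Meals 4.
Food Bank takes 19 more to reach its cap of 20 — 39 left.
Give Tutoring 11 more to hit its cap of 14 — 28 left.
Cleanup takes 16 more to reach its cap of 16 — 12 left.
Tree Plant: +12 (room for 13) → 12. Pool exhausted.
Total = 7×3 + 24×20 + 23×14 + 18×16 + 4×2 + 13×12 = 1275.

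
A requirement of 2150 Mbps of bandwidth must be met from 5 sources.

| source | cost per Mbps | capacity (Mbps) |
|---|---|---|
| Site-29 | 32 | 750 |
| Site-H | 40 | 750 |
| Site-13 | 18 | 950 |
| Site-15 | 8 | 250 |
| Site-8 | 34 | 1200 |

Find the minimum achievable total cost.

Fill from the cheapest source first.
Take 250 from Site-15 at 8 ; need 1900 more.
Site-13 at 18: take all 950 Mbps ; 950 still needed.
Take 750 from Site-29 at 32 ; need 200 more.
Site-8 (34): take the remaining 200 ; done.
Site-H: unused.
Cost = 250×8 + 950×18 + 750×32 + 200×34 = 49900.

49900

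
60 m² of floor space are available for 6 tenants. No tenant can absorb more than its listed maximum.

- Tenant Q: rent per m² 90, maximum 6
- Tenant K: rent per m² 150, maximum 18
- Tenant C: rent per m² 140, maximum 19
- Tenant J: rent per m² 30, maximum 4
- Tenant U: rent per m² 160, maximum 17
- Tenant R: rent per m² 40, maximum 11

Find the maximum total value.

Rank by rent per m²: Tenant U 160 > Tenant K 150 > Tenant C 140 > Tenant Q 90 > Tenant R 40 > Tenant J 30.
Tenant U takes 17 to reach its cap of 17 ; 43 left.
Tenant K: +18 to 18 (cap) ; 25 left.
Tenant C takes 19 to reach its cap of 19 ; 6 left.
Give Tenant Q 6 to hit its cap of 6 ; 0 left.
Total = 90×6 + 150×18 + 140×19 + 160×17 = 8620.

8620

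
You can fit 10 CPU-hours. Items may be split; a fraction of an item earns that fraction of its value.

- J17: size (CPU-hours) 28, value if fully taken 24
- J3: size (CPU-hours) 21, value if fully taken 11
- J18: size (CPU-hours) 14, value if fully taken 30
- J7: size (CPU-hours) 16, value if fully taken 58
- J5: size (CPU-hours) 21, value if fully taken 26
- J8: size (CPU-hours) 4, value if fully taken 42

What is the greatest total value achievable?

Sort by value density: J8 42/4≈10.5, J7 58/16≈3.62, J18 30/14≈2.14, J5 26/21≈1.24, J17 24/28≈0.857, J3 11/21≈0.524.
J8: take in full, 4 CPU-hours for value 42 ; 6 left.
Fill the last 6 CPU-hours with part of J7: 6/16 of it earns 21.75.
Total value = 63.75.

63.75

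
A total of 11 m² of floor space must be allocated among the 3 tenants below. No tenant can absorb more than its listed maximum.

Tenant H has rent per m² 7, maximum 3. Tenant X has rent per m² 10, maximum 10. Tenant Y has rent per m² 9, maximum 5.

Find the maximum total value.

Order the tenants by rent per m²: Tenant X 10 > Tenant Y 9 > Tenant H 7.
Give Tenant X 10 to hit its cap of 10 → 1 left.
Tenant Y has room for 5 but only 1 remain, so it gets 1.
Total = 10×10 + 9×1 = 109.

109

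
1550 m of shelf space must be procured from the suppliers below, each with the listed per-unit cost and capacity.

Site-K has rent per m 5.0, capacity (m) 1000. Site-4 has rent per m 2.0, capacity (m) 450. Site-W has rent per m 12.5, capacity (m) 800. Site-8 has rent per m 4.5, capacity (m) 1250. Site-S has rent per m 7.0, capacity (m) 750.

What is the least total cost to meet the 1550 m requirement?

Fill from the cheapest supplier first.
Site-4 at 2.0: take all 450 m — 1100 still needed.
Site-8 (4.5): take the remaining 1100 — done.
Site-K, Site-S, Site-W: unused.
Cost = 450×2.0 + 1100×4.5 = 5850.

5850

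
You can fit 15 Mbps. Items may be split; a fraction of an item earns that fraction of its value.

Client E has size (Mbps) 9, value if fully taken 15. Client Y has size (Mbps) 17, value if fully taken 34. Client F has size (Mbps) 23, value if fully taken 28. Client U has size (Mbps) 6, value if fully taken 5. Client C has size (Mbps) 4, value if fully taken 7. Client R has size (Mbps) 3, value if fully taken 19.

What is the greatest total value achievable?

43

Sort by value density: Client R 19/3≈6.33, Client Y 34/17≈2, Client C 7/4≈1.75, Client E 15/9≈1.67, Client F 28/23≈1.22, Client U 5/6≈0.833.
All 3 Mbps of Client R fit (value 19) — 12 remain.
12 Mbps left: a 12/17 share of Client Y gives 34×12/17 = 24.
Total value = 43.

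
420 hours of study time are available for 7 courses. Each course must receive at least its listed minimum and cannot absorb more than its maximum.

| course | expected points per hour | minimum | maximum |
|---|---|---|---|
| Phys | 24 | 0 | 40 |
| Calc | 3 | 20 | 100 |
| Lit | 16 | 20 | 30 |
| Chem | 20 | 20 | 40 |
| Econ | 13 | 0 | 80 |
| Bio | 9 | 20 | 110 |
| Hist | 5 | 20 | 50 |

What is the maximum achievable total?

4730

Meeting every minimum uses 0+20+20+20+0+20+20 = 100 hours, leaving 320.
Order the courses by expected points per hour: Phys 24 > Chem 20 > Lit 16 > Econ 13 > Bio 9 > Hist 5 > Calc 3.
Give Phys 40 more to hit its cap of 40 — 280 left.
Chem: +20 to 40 (cap) — 260 left.
Give Lit 10 more to hit its cap of 30 — 250 left.
Econ: +80 to 80 (cap) — 170 left.
Give Bio 90 more to hit its cap of 110 — 80 left.
Hist: +30 to 50 (cap) — 50 left.
Calc: +50 (room for 80) → 70. Pool exhausted.
Total = 24×40 + 3×70 + 16×30 + 20×40 + 13×80 + 9×110 + 5×50 = 4730.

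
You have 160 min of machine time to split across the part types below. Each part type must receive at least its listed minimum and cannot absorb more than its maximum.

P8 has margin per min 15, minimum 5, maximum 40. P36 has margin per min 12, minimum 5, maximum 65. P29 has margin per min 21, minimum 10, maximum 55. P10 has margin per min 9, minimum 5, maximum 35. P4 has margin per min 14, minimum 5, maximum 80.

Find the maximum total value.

Meeting every minimum uses 5+5+10+5+5 = 30 min, leaving 130.
Highest margin per min first: P29 21 > P8 15 > P4 14 > P36 12 > P10 9.
P29: +45 to 55 (cap) ; 85 left.
P8 takes 35 more to reach its cap of 40 ; 50 left.
P4: +50 (room for 75) → 55. Pool exhausted.
Total = 15×40 + 12×5 + 21×55 + 9×5 + 14×55 = 2630.

2630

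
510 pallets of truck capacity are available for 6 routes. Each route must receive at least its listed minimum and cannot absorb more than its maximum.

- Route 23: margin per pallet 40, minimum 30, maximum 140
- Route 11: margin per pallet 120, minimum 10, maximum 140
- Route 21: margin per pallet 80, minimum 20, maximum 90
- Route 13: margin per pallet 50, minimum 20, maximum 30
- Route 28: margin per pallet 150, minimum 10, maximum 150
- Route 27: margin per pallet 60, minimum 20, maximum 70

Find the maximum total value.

53400

Meeting every minimum uses 30+10+20+20+10+20 = 110 pallets, leaving 400.
Order the routes by margin per pallet: Route 28 150 > Route 11 120 > Route 21 80 > Route 27 60 > Route 13 50 > Route 23 40.
Give Route 28 140 more to hit its cap of 150 — 260 left.
Give Route 11 130 more to hit its cap of 140 — 130 left.
Give Route 21 70 more to hit its cap of 90 — 60 left.
Route 27: +50 to 70 (cap) — 10 left.
Route 13 takes 10 more to reach its cap of 30 — 0 left.
Total = 40×30 + 120×140 + 80×90 + 50×30 + 150×150 + 60×70 = 53400.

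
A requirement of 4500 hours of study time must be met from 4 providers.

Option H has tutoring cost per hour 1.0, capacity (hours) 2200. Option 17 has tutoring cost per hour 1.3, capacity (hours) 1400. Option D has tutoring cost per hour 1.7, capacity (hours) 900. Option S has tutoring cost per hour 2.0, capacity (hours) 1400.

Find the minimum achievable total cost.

5550

Use providers in increasing cost order.
Take 2200 from Option H at 1.0 — need 2300 more.
Option 17 (1.3): use full 1400 — 900 hours to go.
Option D (1.7): use full 900 — 0 hours to go.
Option S: unused.
Cost = 2200×1.0 + 1400×1.3 + 900×1.7 = 5550.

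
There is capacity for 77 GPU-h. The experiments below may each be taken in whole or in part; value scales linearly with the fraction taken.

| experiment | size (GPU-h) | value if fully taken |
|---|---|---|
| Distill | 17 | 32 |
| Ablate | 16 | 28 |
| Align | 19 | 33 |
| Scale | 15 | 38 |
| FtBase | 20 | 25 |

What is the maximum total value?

Best value per unit of size first: Scale 38/15≈2.53, Distill 32/17≈1.88, Ablate 28/16≈1.75, Align 33/19≈1.74, FtBase 25/20≈1.25.
Scale: take in full, 15 GPU-h for value 38 — 62 left.
Take all of Distill (17 GPU-h, value 32) — 45 GPU-h left.
All 16 GPU-h of Ablate fit (value 28) — 29 remain.
Align: take in full, 19 GPU-h for value 33 — 10 left.
10 GPU-h left: a 10/20 share of FtBase gives 25×10/20 = 12.5.
Total value = 143.5.

143.5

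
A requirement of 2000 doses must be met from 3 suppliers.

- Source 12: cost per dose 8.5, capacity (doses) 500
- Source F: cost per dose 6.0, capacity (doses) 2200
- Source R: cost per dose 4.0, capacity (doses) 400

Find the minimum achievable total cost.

11200

Fill from the cheapest supplier first.
Source R (4.0): use full 400 → 1600 doses to go.
Take 1600 from Source F at 6.0 to finish.
Source 12: unused.
Cost = 400×4.0 + 1600×6.0 = 11200.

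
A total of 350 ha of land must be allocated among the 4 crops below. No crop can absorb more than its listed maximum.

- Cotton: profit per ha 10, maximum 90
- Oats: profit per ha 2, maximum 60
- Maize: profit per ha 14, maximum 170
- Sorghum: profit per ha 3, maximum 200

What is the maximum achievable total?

3550

Highest profit per ha first: Maize 14 > Cotton 10 > Sorghum 3 > Oats 2.
Give Maize 170 to hit its cap of 170 → 180 left.
Cotton: +90 to 90 (cap) → 90 left.
Sorghum has room for 200 but only 90 remain, so it gets 90.
Total = 10×90 + 14×170 + 3×90 = 3550.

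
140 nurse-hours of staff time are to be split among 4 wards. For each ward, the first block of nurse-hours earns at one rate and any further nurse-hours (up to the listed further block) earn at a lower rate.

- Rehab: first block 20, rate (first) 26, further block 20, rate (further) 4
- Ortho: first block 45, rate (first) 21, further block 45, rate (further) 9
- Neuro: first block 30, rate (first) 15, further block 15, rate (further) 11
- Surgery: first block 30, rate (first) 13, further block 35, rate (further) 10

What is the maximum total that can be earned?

Rank every tier by rate: Rehab/first 26 > Ortho/first 21 > Neuro/first 15 > Surgery/first 13 > Neuro/second 11 > Surgery/second 10 > Ortho/second 9 > Rehab/second 4.
Fill Rehab first block (20 at 26) — 120 left.
Fill Ortho first block (45 at 21) — 75 left.
Neuro/first (15): +30 — 45 left.
Surgery first at 13: fill all 30 — 15 left.
Neuro/second (11): +15 — 0 left.
Total = 26×20 + 21×45 + 15×30 + 13×30 + 11×15 = 2470.

2470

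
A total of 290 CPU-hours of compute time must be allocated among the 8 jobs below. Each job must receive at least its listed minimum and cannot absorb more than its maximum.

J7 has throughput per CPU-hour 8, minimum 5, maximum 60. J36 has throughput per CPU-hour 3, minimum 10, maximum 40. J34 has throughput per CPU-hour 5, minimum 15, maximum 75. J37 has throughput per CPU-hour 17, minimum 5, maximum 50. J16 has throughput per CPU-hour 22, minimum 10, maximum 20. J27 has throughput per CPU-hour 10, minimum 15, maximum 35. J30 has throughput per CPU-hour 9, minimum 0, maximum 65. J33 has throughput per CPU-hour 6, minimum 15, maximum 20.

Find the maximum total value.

Meeting every minimum uses 5+10+15+5+10+15+0+15 = 75 CPU-hours, leaving 215.
Order the jobs by throughput per CPU-hour: J16 22 > J37 17 > J27 10 > J30 9 > J7 8 > J33 6 > J34 5 > J36 3.
Give J16 10 more to hit its cap of 20 — 205 left.
J37: +45 to 50 (cap) — 160 left.
J27: +20 to 35 (cap) — 140 left.
J30 takes 65 more to reach its cap of 65 — 75 left.
Give J7 55 more to hit its cap of 60 — 20 left.
J33: +5 to 20 (cap) — 15 left.
J34 has room for 60 more but only 15 remain, so it gets 30.
Total = 8×60 + 3×10 + 5×30 + 17×50 + 22×20 + 10×35 + 9×65 + 6×20 = 3005.

3005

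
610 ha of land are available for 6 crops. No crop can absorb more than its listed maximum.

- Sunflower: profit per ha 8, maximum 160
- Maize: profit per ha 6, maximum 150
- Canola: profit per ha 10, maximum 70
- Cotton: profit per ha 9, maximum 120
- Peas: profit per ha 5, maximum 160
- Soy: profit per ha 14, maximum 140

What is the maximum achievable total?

5740

Highest profit per ha first: Soy 14 > Canola 10 > Cotton 9 > Sunflower 8 > Maize 6 > Peas 5.
Give Soy 140 to hit its cap of 140 — 470 left.
Canola: +70 to 70 (cap) — 400 left.
Cotton takes 120 to reach its cap of 120 — 280 left.
Sunflower takes 160 to reach its cap of 160 — 120 left.
Maize has room for 150 but only 120 remain, so it gets 120.
Total = 8×160 + 6×120 + 10×70 + 9×120 + 14×140 = 5740.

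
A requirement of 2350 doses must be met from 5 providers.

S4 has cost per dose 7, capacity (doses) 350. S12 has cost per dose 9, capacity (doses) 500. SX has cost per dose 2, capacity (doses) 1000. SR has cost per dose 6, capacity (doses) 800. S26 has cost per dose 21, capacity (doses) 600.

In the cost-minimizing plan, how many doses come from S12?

200

Fill from the cheapest provider first.
SX (2): use full 1000 — 1350 doses to go.
SR at 6: take all 800 doses — 550 still needed.
S4 (7): use full 350 — 200 doses to go.
S12 (9): take the remaining 200 — done.
S26: unused.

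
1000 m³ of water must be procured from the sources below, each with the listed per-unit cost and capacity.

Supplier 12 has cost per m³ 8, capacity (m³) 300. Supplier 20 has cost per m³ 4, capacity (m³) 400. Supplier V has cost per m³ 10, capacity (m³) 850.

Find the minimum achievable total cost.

7000

Use sources in increasing cost order.
Take 400 from Supplier 20 at 4 → need 600 more.
Take 300 from Supplier 12 at 8 → need 300 more.
Supplier V at 10: take 300 of its 850 → requirement met.
Cost = 400×4 + 300×8 + 300×10 = 7000.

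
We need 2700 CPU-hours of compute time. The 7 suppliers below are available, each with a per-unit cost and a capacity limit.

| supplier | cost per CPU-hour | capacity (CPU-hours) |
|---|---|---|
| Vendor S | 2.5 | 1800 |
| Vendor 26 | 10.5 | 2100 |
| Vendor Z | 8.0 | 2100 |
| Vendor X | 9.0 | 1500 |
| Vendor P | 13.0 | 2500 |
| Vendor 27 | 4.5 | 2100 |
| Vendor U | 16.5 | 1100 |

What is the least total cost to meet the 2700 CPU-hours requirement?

Use suppliers in increasing cost order.
Vendor S at 2.5: take all 1800 CPU-hours → 900 still needed.
Take 900 from Vendor 27 at 4.5 to finish.
Vendor Z, Vendor X, Vendor 26, Vendor P, Vendor U: unused.
Cost = 1800×2.5 + 900×4.5 = 8550.

8550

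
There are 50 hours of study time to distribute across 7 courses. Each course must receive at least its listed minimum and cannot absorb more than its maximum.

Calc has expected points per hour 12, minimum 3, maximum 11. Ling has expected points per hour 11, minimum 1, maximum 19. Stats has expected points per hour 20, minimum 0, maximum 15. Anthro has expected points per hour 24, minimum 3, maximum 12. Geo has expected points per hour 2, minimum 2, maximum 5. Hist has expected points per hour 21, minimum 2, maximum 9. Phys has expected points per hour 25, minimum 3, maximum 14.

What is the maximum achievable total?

Meeting every minimum uses 3+1+0+3+2+2+3 = 14 hours, leaving 36.
Order the courses by expected points per hour: Phys 25 > Anthro 24 > Hist 21 > Stats 20 > Calc 12 > Ling 11 > Geo 2.
Phys takes 11 more to reach its cap of 14 → 25 left.
Anthro takes 9 more to reach its cap of 12 → 16 left.
Give Hist 7 more to hit its cap of 9 → 9 left.
Only 9 left; Stats takes them to reach 9.
Total = 12×3 + 11×1 + 20×9 + 24×12 + 2×2 + 21×9 + 25×14 = 1058.

1058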